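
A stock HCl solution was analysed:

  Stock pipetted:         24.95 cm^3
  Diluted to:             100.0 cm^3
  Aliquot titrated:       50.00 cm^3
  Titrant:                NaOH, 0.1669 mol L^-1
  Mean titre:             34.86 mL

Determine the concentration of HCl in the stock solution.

HCl + NaOH → NaCl + H2O
n(NaOH) = 0.03486 × 0.1669 = 5.818 × 10^-3 mol
n(HCl) in the aliquot = 5.818 × 10^-3 mol (1:1 ratio)
[HCl]_dilute = 5.818 × 10^-3 / 0.05000 = 0.1164 mol/L
Dilution factor = 100.0 / 24.95 = 4.008
[HCl]_stock = 0.1164 × 4.008 = 0.4664 mol/L

0.4664 mol/L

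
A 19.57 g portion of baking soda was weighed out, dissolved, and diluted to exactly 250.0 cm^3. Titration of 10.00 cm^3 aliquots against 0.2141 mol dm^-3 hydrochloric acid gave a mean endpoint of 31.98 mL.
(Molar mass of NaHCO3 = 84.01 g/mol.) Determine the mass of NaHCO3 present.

NaHCO3 + HCl → NaCl + H2O + CO2
n(HCl) per titration = 0.03198 × 0.2141 = 6.847 × 10^-3 mol
n(NaHCO3) in each aliquot = 6.847 × 10^-3 mol (1:1 ratio)
n(NaHCO3) in the whole flask = 6.847 × 10^-3 × 250.0/10.00 = 0.1712 mol
mass of NaHCO3 = 0.1712 × 84.01 = 14.38 g

14.38 g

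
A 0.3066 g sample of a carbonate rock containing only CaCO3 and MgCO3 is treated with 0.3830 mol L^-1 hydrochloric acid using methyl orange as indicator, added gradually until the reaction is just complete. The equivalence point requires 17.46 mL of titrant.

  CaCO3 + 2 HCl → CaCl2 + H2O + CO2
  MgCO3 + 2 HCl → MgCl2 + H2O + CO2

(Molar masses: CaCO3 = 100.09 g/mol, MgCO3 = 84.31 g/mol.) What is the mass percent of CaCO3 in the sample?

51.10 %

n(HCl) = 0.01746 × 0.3830 = 6.687 × 10^-3 mol
Let x = n(CaCO3), y = n(MgCO3).
Titrant: 2x + 2y = 6.687 × 10^-3;  mass: 100.09x + 84.31y = 0.3066
Solving, x = 1.565 × 10^-3 mol, y = 1.778 × 10^-3 mol
mass of CaCO3 = 1.565 × 10^-3 × 100.09 = 0.1567 g
% CaCO3 = 0.1567 / 0.3066 × 100 = 51.10 %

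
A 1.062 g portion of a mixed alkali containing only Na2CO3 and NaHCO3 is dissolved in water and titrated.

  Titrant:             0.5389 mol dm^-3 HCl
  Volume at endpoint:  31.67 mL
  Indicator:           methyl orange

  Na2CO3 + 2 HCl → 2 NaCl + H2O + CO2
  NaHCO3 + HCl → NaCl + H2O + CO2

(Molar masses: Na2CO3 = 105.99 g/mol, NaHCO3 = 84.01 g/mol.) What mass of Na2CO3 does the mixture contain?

n(HCl) = 0.03167 × 0.5389 = 0.01707 mol
Let x = n(Na2CO3), y = n(NaHCO3).
Titrant: 2x + 1y = 0.01707;  mass: 105.99x + 84.01y = 1.062
Solving, x = 5.994 × 10^-3 mol, y = 5.079 × 10^-3 mol
mass of Na2CO3 = 5.994 × 10^-3 × 105.99 = 0.6353 g

0.6353 g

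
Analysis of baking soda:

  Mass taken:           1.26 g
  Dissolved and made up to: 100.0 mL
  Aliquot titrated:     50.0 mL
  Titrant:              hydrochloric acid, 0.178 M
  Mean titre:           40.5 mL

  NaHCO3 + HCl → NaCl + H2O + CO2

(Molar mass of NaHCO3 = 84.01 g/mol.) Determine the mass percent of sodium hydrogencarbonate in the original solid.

96.1 %

n(HCl) per titration = 0.0405 × 0.178 = 7.21 × 10^-3 mol
n(NaHCO3) in each aliquot = 7.21 × 10^-3 mol (1:1 ratio)
n(NaHCO3) in the whole flask = 7.21 × 10^-3 × 100.0/50.0 = 0.0144 mol
mass of NaHCO3 = 0.0144 × 84.01 = 1.21 g
% NaHCO3 = 1.21 / 1.26 × 100 = 96.1 %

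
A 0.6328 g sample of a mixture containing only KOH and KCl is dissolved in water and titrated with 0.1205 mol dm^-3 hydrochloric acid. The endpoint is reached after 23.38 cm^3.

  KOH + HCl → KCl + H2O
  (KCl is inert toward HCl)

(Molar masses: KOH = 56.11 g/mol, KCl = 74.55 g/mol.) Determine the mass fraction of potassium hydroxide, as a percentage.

n(HCl) = 0.02338 × 0.1205 = 2.817 × 10^-3 mol
Let x = n(KOH), y = n(KCl).
Titrant: 1x = 2.817 × 10^-3;  mass: 56.11x + 74.55y = 0.6328
Solving, x = 2.817 × 10^-3 mol, y = 6.368 × 10^-3 mol
mass of KOH = 2.817 × 10^-3 × 56.11 = 0.1581 g
% KOH = 0.1581 / 0.6328 × 100 = 24.98 %

24.98 %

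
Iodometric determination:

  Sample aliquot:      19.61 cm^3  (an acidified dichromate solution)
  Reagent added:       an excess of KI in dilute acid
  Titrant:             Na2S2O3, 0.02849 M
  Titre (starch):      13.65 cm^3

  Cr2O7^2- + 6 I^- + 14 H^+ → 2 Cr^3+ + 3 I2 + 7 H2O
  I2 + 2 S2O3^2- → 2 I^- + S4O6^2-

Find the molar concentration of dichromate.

0.003305 M

n(S2O3^2-) = 0.01365 × 0.02849 = 3.889 × 10^-4 mol
n(I2) = n(S2O3^2-)/2 = 1.944 × 10^-4 mol
From the 1:3 ratio, n(Cr2O7^2-) in the aliquot = 1/3 × 1.944 × 10^-4 = 6.481 × 10^-5 mol
[Cr2O7^2-] = 6.481 × 10^-5 / 0.01961 = 0.003305 mol/L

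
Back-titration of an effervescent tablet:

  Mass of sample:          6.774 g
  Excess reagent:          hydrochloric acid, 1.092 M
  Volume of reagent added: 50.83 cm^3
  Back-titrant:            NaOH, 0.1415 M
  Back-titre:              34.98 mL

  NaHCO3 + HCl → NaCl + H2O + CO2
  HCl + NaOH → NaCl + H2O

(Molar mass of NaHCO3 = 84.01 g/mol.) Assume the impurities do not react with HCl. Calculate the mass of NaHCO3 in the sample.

4.247 g

n(HCl) added = 0.05083 × 1.092 = 0.05551 mol
n(NaOH) used in back-titration = 0.03498 × 0.1415 = 4.950 × 10^-3 mol
n(HCl) left over = 4.950 × 10^-3 mol (1:1 ratio)
n(HCl) consumed by analyte = 0.05551 − 4.950 × 10^-3 = 0.05056 mol
n(NaHCO3) = 0.05056 mol (1:1 ratio)
mass of NaHCO3 = 0.05056 × 84.01 = 4.247 g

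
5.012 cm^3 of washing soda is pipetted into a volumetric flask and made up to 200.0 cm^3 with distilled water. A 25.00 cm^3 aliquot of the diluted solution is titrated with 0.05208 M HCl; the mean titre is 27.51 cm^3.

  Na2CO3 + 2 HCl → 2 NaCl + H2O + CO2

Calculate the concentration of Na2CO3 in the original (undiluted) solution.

n(HCl) = 0.02751 × 0.05208 = 1.433 × 10^-3 mol
From the 1:2 ratio, n(Na2CO3) in the aliquot = 1/2 × 1.433 × 10^-3 = 7.164 × 10^-4 mol
[Na2CO3]_dilute = 7.164 × 10^-4 / 0.02500 = 0.02865 mol/L
Dilution factor = 200.0 / 5.012 = 39.90
[Na2CO3]_stock = 0.02865 × 39.90 = 1.143 mol/L

1.143 M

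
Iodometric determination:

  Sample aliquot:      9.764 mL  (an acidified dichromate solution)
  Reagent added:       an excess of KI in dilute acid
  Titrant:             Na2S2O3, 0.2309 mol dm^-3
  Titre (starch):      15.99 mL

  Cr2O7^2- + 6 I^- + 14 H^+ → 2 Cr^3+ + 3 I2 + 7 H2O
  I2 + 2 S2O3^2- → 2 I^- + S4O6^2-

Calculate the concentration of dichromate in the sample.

n(S2O3^2-) = 0.01599 × 0.2309 = 3.692 × 10^-3 mol
n(I2) = n(S2O3^2-)/2 = 1.846 × 10^-3 mol
From the 1:3 ratio, n(Cr2O7^2-) in the aliquot = 1/3 × 1.846 × 10^-3 = 6.153 × 10^-4 mol
[Cr2O7^2-] = 6.153 × 10^-4 / 0.009764 = 0.06302 mol/L

0.06302 mol/L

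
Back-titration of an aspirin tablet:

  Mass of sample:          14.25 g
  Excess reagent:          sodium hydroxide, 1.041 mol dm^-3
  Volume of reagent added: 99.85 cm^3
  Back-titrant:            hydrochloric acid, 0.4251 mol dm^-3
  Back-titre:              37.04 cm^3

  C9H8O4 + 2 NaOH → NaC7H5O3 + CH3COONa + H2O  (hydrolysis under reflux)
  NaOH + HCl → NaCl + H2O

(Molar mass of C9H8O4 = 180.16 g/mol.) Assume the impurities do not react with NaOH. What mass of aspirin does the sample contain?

n(NaOH) added = 0.09985 × 1.041 = 0.1039 mol
n(HCl) used in back-titration = 0.03704 × 0.4251 = 0.01575 mol
n(NaOH) left over = 0.01575 mol (1:1 ratio)
n(NaOH) consumed by analyte = 0.1039 − 0.01575 = 0.08820 mol
From the 1:2 ratio, n(C9H8O4) = 1/2 × 0.08820 = 0.04410 mol
mass of C9H8O4 = 0.04410 × 180.16 = 7.945 g

7.945 g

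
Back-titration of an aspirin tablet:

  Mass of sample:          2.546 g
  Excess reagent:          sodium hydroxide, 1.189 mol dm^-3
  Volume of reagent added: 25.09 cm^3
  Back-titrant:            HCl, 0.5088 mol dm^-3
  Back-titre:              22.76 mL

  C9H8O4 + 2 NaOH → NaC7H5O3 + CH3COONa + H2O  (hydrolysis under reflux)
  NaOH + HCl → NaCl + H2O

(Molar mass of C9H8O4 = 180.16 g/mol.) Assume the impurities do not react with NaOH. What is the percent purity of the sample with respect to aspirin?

64.58 %

n(NaOH) added = 0.02509 × 1.189 = 0.02983 mol
n(HCl) used in back-titration = 0.02276 × 0.5088 = 0.01158 mol
n(NaOH) left over = 0.01158 mol (1:1 ratio)
n(NaOH) consumed by analyte = 0.02983 − 0.01158 = 0.01825 mol
From the 1:2 ratio, n(C9H8O4) = 1/2 × 0.01825 = 9.126 × 10^-3 mol
mass of C9H8O4 = 9.126 × 10^-3 × 180.16 = 1.644 g
% C9H8O4 = 1.644 / 2.546 × 100 = 64.58 %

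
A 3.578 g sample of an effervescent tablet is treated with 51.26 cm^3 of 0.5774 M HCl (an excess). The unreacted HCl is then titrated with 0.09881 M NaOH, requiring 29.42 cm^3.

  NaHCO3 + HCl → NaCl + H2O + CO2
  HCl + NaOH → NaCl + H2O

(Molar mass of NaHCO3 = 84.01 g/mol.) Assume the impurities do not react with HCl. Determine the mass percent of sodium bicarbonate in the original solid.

n(HCl) added = 0.05126 × 0.5774 = 0.02960 mol
n(NaOH) used in back-titration = 0.02942 × 0.09881 = 2.907 × 10^-3 mol
n(HCl) left over = 2.907 × 10^-3 mol (1:1 ratio)
n(HCl) consumed by analyte = 0.02960 − 2.907 × 10^-3 = 0.02669 mol
n(NaHCO3) = 0.02669 mol (1:1 ratio)
mass of NaHCO3 = 0.02669 × 84.01 = 2.242 g
% NaHCO3 = 2.242 / 3.578 × 100 = 62.67 %

62.67 %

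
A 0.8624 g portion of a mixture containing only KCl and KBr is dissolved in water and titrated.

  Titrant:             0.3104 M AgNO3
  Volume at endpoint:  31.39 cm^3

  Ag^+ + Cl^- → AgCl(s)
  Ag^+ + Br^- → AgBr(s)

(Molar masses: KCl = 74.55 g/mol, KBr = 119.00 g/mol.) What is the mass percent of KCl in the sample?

57.77 %

n(AgNO3) = 0.03139 × 0.3104 = 9.743 × 10^-3 mol
Let x = n(KCl), y = n(KBr).
Titrant: 1x + 1y = 9.743 × 10^-3;  mass: 74.55x + 119.00y = 0.8624
Solving, x = 6.683 × 10^-3 mol, y = 3.060 × 10^-3 mol
mass of KCl = 6.683 × 10^-3 × 74.55 = 0.4982 g
% KCl = 0.4982 / 0.8624 × 100 = 57.77 %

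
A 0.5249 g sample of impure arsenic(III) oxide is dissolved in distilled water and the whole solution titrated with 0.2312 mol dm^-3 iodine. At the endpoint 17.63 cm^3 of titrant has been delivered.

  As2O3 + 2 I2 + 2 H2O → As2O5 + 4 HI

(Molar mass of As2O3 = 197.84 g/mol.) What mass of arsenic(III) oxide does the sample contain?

n(I2) = 0.01763 L × 0.2312 mol/L = 4.076 × 10^-3 mol
From the 1:2 ratio, n(As2O3) = 1/2 × 4.076 × 10^-3 = 2.038 × 10^-3 mol
mass of As2O3 = 2.038 × 10^-3 × 197.84 g/mol = 0.4032 g

0.4032 g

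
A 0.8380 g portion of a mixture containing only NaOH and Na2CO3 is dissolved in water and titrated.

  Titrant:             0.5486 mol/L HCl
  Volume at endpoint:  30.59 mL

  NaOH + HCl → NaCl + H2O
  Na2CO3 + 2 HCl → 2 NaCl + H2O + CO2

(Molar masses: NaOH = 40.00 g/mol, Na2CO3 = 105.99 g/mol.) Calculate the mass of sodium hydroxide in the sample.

n(HCl) = 0.03059 × 0.5486 = 0.01678 mol
Let x = n(NaOH), y = n(Na2CO3).
Titrant: 1x + 2y = 0.01678;  mass: 40.00x + 105.99y = 0.8380
Solving, x = 3.951 × 10^-3 mol, y = 6.415 × 10^-3 mol
mass of NaOH = 3.951 × 10^-3 × 40.00 = 0.1580 g

0.1580 g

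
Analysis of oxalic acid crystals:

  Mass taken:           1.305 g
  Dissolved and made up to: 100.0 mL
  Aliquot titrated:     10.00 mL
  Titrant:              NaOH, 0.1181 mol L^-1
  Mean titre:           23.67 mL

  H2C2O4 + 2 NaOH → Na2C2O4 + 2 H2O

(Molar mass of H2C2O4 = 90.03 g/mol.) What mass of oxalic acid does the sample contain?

n(NaOH) per titration = 0.02367 × 0.1181 = 2.795 × 10^-3 mol
From the 1:2 ratio, n(H2C2O4) in each aliquot = 1/2 × 2.795 × 10^-3 = 1.398 × 10^-3 mol
n(H2C2O4) in the whole flask = 1.398 × 10^-3 × 100.0/10.00 = 0.01398 mol
mass of H2C2O4 = 0.01398 × 90.03 = 1.258 g

1.258 g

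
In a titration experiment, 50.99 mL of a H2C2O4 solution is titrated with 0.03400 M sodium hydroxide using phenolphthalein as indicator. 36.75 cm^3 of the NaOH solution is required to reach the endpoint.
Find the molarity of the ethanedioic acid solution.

H2C2O4 + 2 NaOH → Na2C2O4 + 2 H2O
n(NaOH) = 0.03675 L × 0.03400 mol/L = 1.249 × 10^-3 mol
From the 1:2 mole ratio, n(H2C2O4) = 1/2 × 1.249 × 10^-3 = 6.247 × 10^-4 mol
[H2C2O4] = 6.247 × 10^-4 mol / 0.05099 L = 0.01225 mol/L

0.01225 M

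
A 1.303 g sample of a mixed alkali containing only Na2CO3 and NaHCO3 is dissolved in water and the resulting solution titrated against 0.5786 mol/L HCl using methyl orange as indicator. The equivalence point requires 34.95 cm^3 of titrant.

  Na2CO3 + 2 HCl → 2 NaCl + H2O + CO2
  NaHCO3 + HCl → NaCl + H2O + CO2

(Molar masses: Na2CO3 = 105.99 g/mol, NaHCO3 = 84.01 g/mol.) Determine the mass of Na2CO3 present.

n(HCl) = 0.03495 × 0.5786 = 0.02022 mol
Let x = n(Na2CO3), y = n(NaHCO3).
Titrant: 2x + 1y = 0.02022;  mass: 105.99x + 84.01y = 1.303
Solving, x = 6.382 × 10^-3 mol, y = 7.459 × 10^-3 mol
mass of Na2CO3 = 6.382 × 10^-3 × 105.99 = 0.6764 g

0.6764 g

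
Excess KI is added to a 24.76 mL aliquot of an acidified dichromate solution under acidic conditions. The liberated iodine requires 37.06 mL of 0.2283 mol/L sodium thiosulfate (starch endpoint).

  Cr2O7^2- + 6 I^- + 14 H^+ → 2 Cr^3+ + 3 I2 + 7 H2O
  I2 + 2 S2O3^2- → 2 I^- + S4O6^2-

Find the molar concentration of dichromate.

0.05695 mol/L

n(S2O3^2-) = 0.03706 × 0.2283 = 8.461 × 10^-3 mol
n(I2) = n(S2O3^2-)/2 = 4.230 × 10^-3 mol
From the 1:3 ratio, n(Cr2O7^2-) in the aliquot = 1/3 × 4.230 × 10^-3 = 1.410 × 10^-3 mol
[Cr2O7^2-] = 1.410 × 10^-3 / 0.02476 = 0.05695 mol/L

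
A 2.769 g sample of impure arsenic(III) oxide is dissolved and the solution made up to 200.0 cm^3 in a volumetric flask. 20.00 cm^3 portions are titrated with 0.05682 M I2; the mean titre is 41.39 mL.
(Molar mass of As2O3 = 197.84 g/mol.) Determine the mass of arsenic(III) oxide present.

As2O3 + 2 I2 + 2 H2O → As2O5 + 4 HI
n(I2) per titration = 0.04139 × 0.05682 = 2.352 × 10^-3 mol
From the 1:2 ratio, n(As2O3) in each aliquot = 1/2 × 2.352 × 10^-3 = 1.176 × 10^-3 mol
n(As2O3) in the whole flask = 1.176 × 10^-3 × 200.0/20.00 = 0.01176 mol
mass of As2O3 = 0.01176 × 197.84 = 2.326 g

2.326 g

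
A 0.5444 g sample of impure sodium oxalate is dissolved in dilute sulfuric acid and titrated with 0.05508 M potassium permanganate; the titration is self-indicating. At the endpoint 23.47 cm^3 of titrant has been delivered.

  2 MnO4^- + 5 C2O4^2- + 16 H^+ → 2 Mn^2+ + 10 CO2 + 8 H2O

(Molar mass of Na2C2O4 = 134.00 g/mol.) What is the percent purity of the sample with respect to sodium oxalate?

79.55 %

n(KMnO4) = 0.02347 L × 0.05508 mol/L = 1.293 × 10^-3 mol
From the 5:2 ratio, n(Na2C2O4) = 5/2 × 1.293 × 10^-3 = 3.232 × 10^-3 mol
mass of Na2C2O4 = 3.232 × 10^-3 × 134.00 g/mol = 0.4331 g
% Na2C2O4 = 0.4331 / 0.5444 × 100 = 79.55 %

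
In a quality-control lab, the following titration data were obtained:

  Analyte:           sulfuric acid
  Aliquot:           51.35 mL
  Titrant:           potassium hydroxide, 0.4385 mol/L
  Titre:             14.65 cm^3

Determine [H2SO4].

0.06255 mol/L

H2SO4 + 2 KOH → K2SO4 + 2 H2O
n(KOH) = 0.01465 L × 0.4385 mol/L = 6.424 × 10^-3 mol
From the 1:2 mole ratio, n(H2SO4) = 1/2 × 6.424 × 10^-3 = 3.212 × 10^-3 mol
[H2SO4] = 3.212 × 10^-3 mol / 0.05135 L = 0.06255 mol/L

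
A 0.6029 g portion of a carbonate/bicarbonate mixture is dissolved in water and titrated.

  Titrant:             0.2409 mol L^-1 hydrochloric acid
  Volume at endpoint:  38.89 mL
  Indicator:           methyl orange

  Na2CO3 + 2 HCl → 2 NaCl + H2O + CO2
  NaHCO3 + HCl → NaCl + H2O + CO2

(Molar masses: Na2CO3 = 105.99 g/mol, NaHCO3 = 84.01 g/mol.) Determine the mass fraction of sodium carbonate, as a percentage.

52.19 %

n(HCl) = 0.03889 × 0.2409 = 9.369 × 10^-3 mol
Let x = n(Na2CO3), y = n(NaHCO3).
Titrant: 2x + 1y = 9.369 × 10^-3;  mass: 105.99x + 84.01y = 0.6029
Solving, x = 2.969 × 10^-3 mol, y = 3.431 × 10^-3 mol
mass of Na2CO3 = 2.969 × 10^-3 × 105.99 = 0.3147 g
% Na2CO3 = 0.3147 / 0.6029 × 100 = 52.19 %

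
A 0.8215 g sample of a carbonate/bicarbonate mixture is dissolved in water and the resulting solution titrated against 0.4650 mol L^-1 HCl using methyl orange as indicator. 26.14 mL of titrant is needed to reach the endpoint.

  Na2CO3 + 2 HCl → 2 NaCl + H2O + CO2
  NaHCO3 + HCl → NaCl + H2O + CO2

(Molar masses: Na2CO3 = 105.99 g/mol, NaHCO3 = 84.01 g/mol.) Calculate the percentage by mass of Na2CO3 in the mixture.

41.53 %

n(HCl) = 0.02614 × 0.4650 = 0.01216 mol
Let x = n(Na2CO3), y = n(NaHCO3).
Titrant: 2x + 1y = 0.01216;  mass: 105.99x + 84.01y = 0.8215
Solving, x = 3.219 × 10^-3 mol, y = 5.718 × 10^-3 mol
mass of Na2CO3 = 3.219 × 10^-3 × 105.99 = 0.3411 g
% Na2CO3 = 0.3411 / 0.8215 × 100 = 41.53 %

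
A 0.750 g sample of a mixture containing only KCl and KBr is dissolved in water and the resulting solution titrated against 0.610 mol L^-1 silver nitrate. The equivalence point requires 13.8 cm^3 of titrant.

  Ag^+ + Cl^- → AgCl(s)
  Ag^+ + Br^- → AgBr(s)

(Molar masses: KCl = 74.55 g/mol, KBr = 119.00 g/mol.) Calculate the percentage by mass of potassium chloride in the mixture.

56.3 %

n(AgNO3) = 0.0138 × 0.610 = 8.42 × 10^-3 mol
Let x = n(KCl), y = n(KBr).
Titrant: 1x + 1y = 8.42 × 10^-3;  mass: 74.55x + 119.00y = 0.750
Solving, x = 5.66 × 10^-3 mol, y = 2.75 × 10^-3 mol
mass of KCl = 5.66 × 10^-3 × 74.55 = 0.422 g
% KCl = 0.422 / 0.750 × 100 = 56.3 %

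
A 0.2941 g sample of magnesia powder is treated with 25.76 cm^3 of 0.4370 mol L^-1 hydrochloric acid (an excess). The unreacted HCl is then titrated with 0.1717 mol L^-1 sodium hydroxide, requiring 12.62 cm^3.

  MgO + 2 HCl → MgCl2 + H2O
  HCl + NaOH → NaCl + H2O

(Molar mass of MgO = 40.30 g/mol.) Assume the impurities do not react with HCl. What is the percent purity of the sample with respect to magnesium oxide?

n(HCl) added = 0.02576 × 0.4370 = 0.01126 mol
n(NaOH) used in back-titration = 0.01262 × 0.1717 = 2.167 × 10^-3 mol
n(HCl) left over = 2.167 × 10^-3 mol (1:1 ratio)
n(HCl) consumed by analyte = 0.01126 − 2.167 × 10^-3 = 9.090 × 10^-3 mol
From the 1:2 ratio, n(MgO) = 1/2 × 9.090 × 10^-3 = 4.545 × 10^-3 mol
mass of MgO = 4.545 × 10^-3 × 40.30 = 0.1832 g
% MgO = 0.1832 / 0.2941 × 100 = 62.28 %

62.28 %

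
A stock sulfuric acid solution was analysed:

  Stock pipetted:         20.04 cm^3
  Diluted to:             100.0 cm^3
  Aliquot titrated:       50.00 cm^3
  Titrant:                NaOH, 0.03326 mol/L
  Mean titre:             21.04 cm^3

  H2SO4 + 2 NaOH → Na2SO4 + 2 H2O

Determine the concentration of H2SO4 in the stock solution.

0.03492 mol/L

n(NaOH) = 0.02104 × 0.03326 = 6.998 × 10^-4 mol
From the 1:2 ratio, n(H2SO4) in the aliquot = 1/2 × 6.998 × 10^-4 = 3.499 × 10^-4 mol
[H2SO4]_dilute = 3.499 × 10^-4 / 0.05000 = 0.006998 mol/L
Dilution factor = 100.0 / 20.04 = 4.990
[H2SO4]_stock = 0.006998 × 4.990 = 0.03492 mol/L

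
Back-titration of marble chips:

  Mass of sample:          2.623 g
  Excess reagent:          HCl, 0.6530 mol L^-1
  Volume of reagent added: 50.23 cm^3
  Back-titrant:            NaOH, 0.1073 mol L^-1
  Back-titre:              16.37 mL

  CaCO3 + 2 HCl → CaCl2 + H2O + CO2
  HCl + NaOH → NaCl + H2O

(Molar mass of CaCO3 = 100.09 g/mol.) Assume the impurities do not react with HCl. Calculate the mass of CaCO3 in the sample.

1.554 g

n(HCl) added = 0.05023 × 0.6530 = 0.03280 mol
n(NaOH) used in back-titration = 0.01637 × 0.1073 = 1.757 × 10^-3 mol
n(HCl) left over = 1.757 × 10^-3 mol (1:1 ratio)
n(HCl) consumed by analyte = 0.03280 − 1.757 × 10^-3 = 0.03104 mol
From the 1:2 ratio, n(CaCO3) = 1/2 × 0.03104 = 0.01552 mol
mass of CaCO3 = 0.01552 × 100.09 = 1.554 g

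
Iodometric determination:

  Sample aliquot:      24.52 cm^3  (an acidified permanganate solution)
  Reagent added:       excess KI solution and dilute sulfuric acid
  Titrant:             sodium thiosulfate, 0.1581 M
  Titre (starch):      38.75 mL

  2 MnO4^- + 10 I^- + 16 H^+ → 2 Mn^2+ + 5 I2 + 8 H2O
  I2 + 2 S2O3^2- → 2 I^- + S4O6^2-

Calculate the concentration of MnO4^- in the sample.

n(S2O3^2-) = 0.03875 × 0.1581 = 6.126 × 10^-3 mol
n(I2) = n(S2O3^2-)/2 = 3.063 × 10^-3 mol
From the 2:5 ratio, n(MnO4^-) in the aliquot = 2/5 × 3.063 × 10^-3 = 1.225 × 10^-3 mol
[MnO4^-] = 1.225 × 10^-3 / 0.02452 = 0.04997 mol/L

0.04997 M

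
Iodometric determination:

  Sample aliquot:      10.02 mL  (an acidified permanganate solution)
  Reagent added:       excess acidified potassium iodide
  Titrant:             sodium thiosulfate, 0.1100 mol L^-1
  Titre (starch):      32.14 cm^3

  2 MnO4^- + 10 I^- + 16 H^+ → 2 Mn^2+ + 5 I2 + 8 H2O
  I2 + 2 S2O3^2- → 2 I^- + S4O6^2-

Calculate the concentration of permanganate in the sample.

n(S2O3^2-) = 0.03214 × 0.1100 = 3.535 × 10^-3 mol
n(I2) = n(S2O3^2-)/2 = 1.768 × 10^-3 mol
From the 2:5 ratio, n(MnO4^-) in the aliquot = 2/5 × 1.768 × 10^-3 = 7.071 × 10^-4 mol
[MnO4^-] = 7.071 × 10^-4 / 0.01002 = 0.07057 mol/L

0.07057 mol/L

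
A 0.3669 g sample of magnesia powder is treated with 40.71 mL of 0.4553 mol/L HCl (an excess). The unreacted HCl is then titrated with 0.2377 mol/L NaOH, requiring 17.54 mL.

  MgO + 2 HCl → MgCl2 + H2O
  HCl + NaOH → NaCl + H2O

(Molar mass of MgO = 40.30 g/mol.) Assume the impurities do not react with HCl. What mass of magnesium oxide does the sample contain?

0.2895 g

n(HCl) added = 0.04071 × 0.4553 = 0.01854 mol
n(NaOH) used in back-titration = 0.01754 × 0.2377 = 4.169 × 10^-3 mol
n(HCl) left over = 4.169 × 10^-3 mol (1:1 ratio)
n(HCl) consumed by analyte = 0.01854 − 4.169 × 10^-3 = 0.01437 mol
From the 1:2 ratio, n(MgO) = 1/2 × 0.01437 = 7.183 × 10^-3 mol
mass of MgO = 7.183 × 10^-3 × 40.30 = 0.2895 g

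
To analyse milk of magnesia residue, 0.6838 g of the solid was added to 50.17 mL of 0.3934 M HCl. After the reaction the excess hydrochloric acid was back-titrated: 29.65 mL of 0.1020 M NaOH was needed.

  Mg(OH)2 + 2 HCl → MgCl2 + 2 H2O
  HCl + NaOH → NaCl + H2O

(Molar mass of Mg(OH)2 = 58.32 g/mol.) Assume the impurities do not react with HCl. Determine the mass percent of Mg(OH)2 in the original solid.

71.27 %

n(HCl) added = 0.05017 × 0.3934 = 0.01974 mol
n(NaOH) used in back-titration = 0.02965 × 0.1020 = 3.024 × 10^-3 mol
n(HCl) left over = 3.024 × 10^-3 mol (1:1 ratio)
n(HCl) consumed by analyte = 0.01974 − 3.024 × 10^-3 = 0.01671 mol
From the 1:2 ratio, n(Mg(OH)2) = 1/2 × 0.01671 = 8.356 × 10^-3 mol
mass of Mg(OH)2 = 8.356 × 10^-3 × 58.32 = 0.4873 g
% Mg(OH)2 = 0.4873 / 0.6838 × 100 = 71.27 %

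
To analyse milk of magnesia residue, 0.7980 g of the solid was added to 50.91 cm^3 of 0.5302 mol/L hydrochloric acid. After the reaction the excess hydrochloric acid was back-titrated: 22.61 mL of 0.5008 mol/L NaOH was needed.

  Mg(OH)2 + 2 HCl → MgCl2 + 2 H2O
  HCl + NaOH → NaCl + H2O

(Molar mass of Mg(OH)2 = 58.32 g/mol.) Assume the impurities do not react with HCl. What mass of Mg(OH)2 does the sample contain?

0.4569 g

n(HCl) added = 0.05091 × 0.5302 = 0.02699 mol
n(NaOH) used in back-titration = 0.02261 × 0.5008 = 0.01132 mol
n(HCl) left over = 0.01132 mol (1:1 ratio)
n(HCl) consumed by analyte = 0.02699 − 0.01132 = 0.01567 mol
From the 1:2 ratio, n(Mg(OH)2) = 1/2 × 0.01567 = 7.835 × 10^-3 mol
mass of Mg(OH)2 = 7.835 × 10^-3 × 58.32 = 0.4569 g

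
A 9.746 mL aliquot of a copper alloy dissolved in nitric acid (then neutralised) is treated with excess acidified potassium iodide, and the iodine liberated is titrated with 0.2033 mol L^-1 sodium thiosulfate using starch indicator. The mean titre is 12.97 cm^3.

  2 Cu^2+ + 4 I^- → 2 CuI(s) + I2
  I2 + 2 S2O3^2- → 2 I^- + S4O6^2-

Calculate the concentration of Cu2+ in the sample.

0.2706 mol/L

n(S2O3^2-) = 0.01297 × 0.2033 = 2.637 × 10^-3 mol
n(I2) = n(S2O3^2-)/2 = 1.318 × 10^-3 mol
From the 2:1 ratio, n(Cu2+) in the aliquot = 2/1 × 1.318 × 10^-3 = 2.637 × 10^-3 mol
[Cu2+] = 2.637 × 10^-3 / 0.009746 = 0.2706 mol/L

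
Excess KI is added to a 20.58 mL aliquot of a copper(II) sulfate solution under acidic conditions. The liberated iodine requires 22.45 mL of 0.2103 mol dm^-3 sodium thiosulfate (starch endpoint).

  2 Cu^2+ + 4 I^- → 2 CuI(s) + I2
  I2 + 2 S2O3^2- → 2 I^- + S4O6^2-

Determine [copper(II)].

n(S2O3^2-) = 0.02245 × 0.2103 = 4.721 × 10^-3 mol
n(I2) = n(S2O3^2-)/2 = 2.361 × 10^-3 mol
From the 2:1 ratio, n(Cu2+) in the aliquot = 2/1 × 2.361 × 10^-3 = 4.721 × 10^-3 mol
[Cu2+] = 4.721 × 10^-3 / 0.02058 = 0.2294 mol/L

0.2294 mol/L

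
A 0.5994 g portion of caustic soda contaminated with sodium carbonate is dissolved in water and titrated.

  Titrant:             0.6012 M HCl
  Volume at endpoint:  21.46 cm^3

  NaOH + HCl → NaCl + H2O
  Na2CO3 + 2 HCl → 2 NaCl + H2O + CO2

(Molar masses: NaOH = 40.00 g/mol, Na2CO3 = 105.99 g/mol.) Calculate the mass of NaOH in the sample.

n(HCl) = 0.02146 × 0.6012 = 0.01290 mol
Let x = n(NaOH), y = n(Na2CO3).
Titrant: 1x + 2y = 0.01290;  mass: 40.00x + 105.99y = 0.5994
Solving, x = 6.489 × 10^-3 mol, y = 3.206 × 10^-3 mol
mass of NaOH = 6.489 × 10^-3 × 40.00 = 0.2596 g

0.2596 g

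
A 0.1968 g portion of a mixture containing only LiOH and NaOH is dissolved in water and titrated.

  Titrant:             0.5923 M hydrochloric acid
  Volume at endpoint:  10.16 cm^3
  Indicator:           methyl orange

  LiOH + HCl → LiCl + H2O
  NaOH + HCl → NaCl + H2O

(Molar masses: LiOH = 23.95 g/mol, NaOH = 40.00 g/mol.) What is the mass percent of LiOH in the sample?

n(HCl) = 0.01016 × 0.5923 = 6.018 × 10^-3 mol
Let x = n(LiOH), y = n(NaOH).
Titrant: 1x + 1y = 6.018 × 10^-3;  mass: 23.95x + 40.00y = 0.1968
Solving, x = 2.736 × 10^-3 mol, y = 3.282 × 10^-3 mol
mass of LiOH = 2.736 × 10^-3 × 23.95 = 0.06552 g
% LiOH = 0.06552 / 0.1968 × 100 = 33.29 %

33.29 %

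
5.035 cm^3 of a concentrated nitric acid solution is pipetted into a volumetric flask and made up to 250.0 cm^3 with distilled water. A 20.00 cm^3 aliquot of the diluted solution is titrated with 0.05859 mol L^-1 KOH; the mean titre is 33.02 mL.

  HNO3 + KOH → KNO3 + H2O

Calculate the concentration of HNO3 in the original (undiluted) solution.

4.803 mol/L

n(KOH) = 0.03302 × 0.05859 = 1.935 × 10^-3 mol
n(HNO3) in the aliquot = 1.935 × 10^-3 mol (1:1 ratio)
[HNO3]_dilute = 1.935 × 10^-3 / 0.02000 = 0.09673 mol/L
Dilution factor = 250.0 / 5.035 = 49.65
[HNO3]_stock = 0.09673 × 49.65 = 4.803 mol/L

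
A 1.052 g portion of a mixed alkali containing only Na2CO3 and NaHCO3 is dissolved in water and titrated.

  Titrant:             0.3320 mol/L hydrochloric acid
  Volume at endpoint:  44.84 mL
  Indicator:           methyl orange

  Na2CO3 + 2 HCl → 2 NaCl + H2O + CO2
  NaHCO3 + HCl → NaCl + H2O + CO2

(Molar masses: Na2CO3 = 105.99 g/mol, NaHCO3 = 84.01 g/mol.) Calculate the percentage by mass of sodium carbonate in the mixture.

32.26 %

n(HCl) = 0.04484 × 0.3320 = 0.01489 mol
Let x = n(Na2CO3), y = n(NaHCO3).
Titrant: 2x + 1y = 0.01489;  mass: 105.99x + 84.01y = 1.052
Solving, x = 3.202 × 10^-3 mol, y = 8.482 × 10^-3 mol
mass of Na2CO3 = 3.202 × 10^-3 × 105.99 = 0.3394 g
% Na2CO3 = 0.3394 / 1.052 × 100 = 32.26 %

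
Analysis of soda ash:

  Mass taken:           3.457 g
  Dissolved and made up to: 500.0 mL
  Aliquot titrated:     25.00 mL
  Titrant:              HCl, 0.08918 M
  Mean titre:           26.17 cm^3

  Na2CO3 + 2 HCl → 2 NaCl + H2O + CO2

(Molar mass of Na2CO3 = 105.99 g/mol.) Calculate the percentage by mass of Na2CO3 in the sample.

71.55 %

n(HCl) per titration = 0.02617 × 0.08918 = 2.334 × 10^-3 mol
From the 1:2 ratio, n(Na2CO3) in each aliquot = 1/2 × 2.334 × 10^-3 = 1.167 × 10^-3 mol
n(Na2CO3) in the whole flask = 1.167 × 10^-3 × 500.0/25.00 = 0.02334 mol
mass of Na2CO3 = 0.02334 × 105.99 = 2.474 g
% Na2CO3 = 2.474 / 3.457 × 100 = 71.55 %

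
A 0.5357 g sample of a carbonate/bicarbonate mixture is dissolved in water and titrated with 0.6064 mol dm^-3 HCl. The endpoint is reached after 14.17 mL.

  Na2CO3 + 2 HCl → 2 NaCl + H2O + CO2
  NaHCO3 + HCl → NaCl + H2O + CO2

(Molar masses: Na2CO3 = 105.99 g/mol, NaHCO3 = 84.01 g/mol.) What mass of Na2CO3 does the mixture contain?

n(HCl) = 0.01417 × 0.6064 = 8.593 × 10^-3 mol
Let x = n(Na2CO3), y = n(NaHCO3).
Titrant: 2x + 1y = 8.593 × 10^-3;  mass: 105.99x + 84.01y = 0.5357
Solving, x = 3.001 × 10^-3 mol, y = 2.590 × 10^-3 mol
mass of Na2CO3 = 3.001 × 10^-3 × 105.99 = 0.3181 g

0.3181 g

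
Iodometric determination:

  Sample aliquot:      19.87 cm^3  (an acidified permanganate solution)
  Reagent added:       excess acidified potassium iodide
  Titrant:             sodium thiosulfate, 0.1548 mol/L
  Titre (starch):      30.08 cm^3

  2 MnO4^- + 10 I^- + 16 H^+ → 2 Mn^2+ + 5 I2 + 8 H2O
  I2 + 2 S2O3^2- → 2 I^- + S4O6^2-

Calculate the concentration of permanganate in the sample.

n(S2O3^2-) = 0.03008 × 0.1548 = 4.656 × 10^-3 mol
n(I2) = n(S2O3^2-)/2 = 2.328 × 10^-3 mol
From the 2:5 ratio, n(MnO4^-) in the aliquot = 2/5 × 2.328 × 10^-3 = 9.313 × 10^-4 mol
[MnO4^-] = 9.313 × 10^-4 / 0.01987 = 0.04687 mol/L

0.04687 mol/L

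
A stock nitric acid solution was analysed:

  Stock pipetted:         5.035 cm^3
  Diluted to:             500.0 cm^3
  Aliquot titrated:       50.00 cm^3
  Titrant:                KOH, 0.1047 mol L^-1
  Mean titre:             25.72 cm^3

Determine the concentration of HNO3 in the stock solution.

5.348 mol/L

HNO3 + KOH → KNO3 + H2O
n(KOH) = 0.02572 × 0.1047 = 2.693 × 10^-3 mol
n(HNO3) in the aliquot = 2.693 × 10^-3 mol (1:1 ratio)
[HNO3]_dilute = 2.693 × 10^-3 / 0.05000 = 0.05386 mol/L
Dilution factor = 500.0 / 5.035 = 99.30
[HNO3]_stock = 0.05386 × 99.30 = 5.348 mol/L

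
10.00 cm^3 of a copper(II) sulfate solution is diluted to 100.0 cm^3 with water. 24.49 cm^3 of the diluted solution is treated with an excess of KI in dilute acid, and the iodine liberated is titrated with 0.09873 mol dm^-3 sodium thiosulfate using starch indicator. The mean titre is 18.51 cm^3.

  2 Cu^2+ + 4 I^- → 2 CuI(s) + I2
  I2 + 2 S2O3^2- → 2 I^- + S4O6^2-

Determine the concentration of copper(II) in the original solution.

0.7462 mol/L

n(S2O3^2-) = 0.01851 × 0.09873 = 1.827 × 10^-3 mol
n(I2) = n(S2O3^2-)/2 = 9.137 × 10^-4 mol
From the 2:1 ratio, n(Cu2+) in the aliquot = 2/1 × 9.137 × 10^-4 = 1.827 × 10^-3 mol
[Cu2+]_dilute = 1.827 × 10^-3 / 0.02449 = 0.07462 mol/L
[Cu2+]_original = 0.07462 × 100.0/10.00 = 0.7462 mol/L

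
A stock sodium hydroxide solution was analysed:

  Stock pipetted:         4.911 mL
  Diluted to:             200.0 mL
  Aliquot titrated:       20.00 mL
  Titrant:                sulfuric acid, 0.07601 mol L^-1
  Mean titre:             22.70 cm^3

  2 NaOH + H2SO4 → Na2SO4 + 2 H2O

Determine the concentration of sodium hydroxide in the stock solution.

7.027 mol/L

n(H2SO4) = 0.02270 × 0.07601 = 1.725 × 10^-3 mol
From the 2:1 ratio, n(NaOH) in the aliquot = 2/1 × 1.725 × 10^-3 = 3.451 × 10^-3 mol
[NaOH]_dilute = 3.451 × 10^-3 / 0.02000 = 0.1725 mol/L
Dilution factor = 200.0 / 4.911 = 40.72
[NaOH]_stock = 0.1725 × 40.72 = 7.027 mol/L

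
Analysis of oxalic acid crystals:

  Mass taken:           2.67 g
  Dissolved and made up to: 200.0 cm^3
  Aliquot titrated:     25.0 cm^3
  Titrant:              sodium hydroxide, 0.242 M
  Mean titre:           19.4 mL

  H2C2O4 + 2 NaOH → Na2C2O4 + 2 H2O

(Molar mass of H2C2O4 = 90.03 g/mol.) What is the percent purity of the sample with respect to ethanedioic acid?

63.3 %

n(NaOH) per titration = 0.0194 × 0.242 = 4.69 × 10^-3 mol
From the 1:2 ratio, n(H2C2O4) in each aliquot = 1/2 × 4.69 × 10^-3 = 2.35 × 10^-3 mol
n(H2C2O4) in the whole flask = 2.35 × 10^-3 × 200.0/25.0 = 0.0188 mol
mass of H2C2O4 = 0.0188 × 90.03 = 1.69 g
% H2C2O4 = 1.69 / 2.67 × 100 = 63.3 %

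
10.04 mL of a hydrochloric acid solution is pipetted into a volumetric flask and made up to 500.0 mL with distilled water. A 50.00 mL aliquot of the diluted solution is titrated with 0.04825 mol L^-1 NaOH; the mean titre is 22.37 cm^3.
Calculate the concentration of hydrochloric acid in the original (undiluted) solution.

HCl + NaOH → NaCl + H2O
n(NaOH) = 0.02237 × 0.04825 = 1.079 × 10^-3 mol
n(HCl) in the aliquot = 1.079 × 10^-3 mol (1:1 ratio)
[HCl]_dilute = 1.079 × 10^-3 / 0.05000 = 0.02159 mol/L
Dilution factor = 500.0 / 10.04 = 49.80
[HCl]_stock = 0.02159 × 49.80 = 1.075 mol/L

1.075 mol/L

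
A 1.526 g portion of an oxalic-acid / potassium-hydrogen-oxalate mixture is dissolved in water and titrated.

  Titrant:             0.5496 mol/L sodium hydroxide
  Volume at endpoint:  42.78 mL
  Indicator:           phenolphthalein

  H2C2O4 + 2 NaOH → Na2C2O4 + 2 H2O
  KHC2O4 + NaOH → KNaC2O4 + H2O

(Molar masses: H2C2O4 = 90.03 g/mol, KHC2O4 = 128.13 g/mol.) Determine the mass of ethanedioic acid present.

0.8051 g

n(NaOH) = 0.04278 × 0.5496 = 0.02351 mol
Let x = n(H2C2O4), y = n(KHC2O4).
Titrant: 2x + 1y = 0.02351;  mass: 90.03x + 128.13y = 1.526
Solving, x = 8.943 × 10^-3 mol, y = 5.626 × 10^-3 mol
mass of H2C2O4 = 8.943 × 10^-3 × 90.03 = 0.8051 g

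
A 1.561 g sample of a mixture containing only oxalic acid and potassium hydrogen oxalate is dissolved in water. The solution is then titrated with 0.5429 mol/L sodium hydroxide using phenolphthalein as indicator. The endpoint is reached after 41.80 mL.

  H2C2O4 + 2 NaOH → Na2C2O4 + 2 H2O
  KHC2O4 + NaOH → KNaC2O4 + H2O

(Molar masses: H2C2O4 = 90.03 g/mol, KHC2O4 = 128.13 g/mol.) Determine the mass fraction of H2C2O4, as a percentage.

n(NaOH) = 0.04180 × 0.5429 = 0.02269 mol
Let x = n(H2C2O4), y = n(KHC2O4).
Titrant: 2x + 1y = 0.02269;  mass: 90.03x + 128.13y = 1.561
Solving, x = 8.101 × 10^-3 mol, y = 6.491 × 10^-3 mol
mass of H2C2O4 = 8.101 × 10^-3 × 90.03 = 0.7294 g
% H2C2O4 = 0.7294 / 1.561 × 100 = 46.72 %

46.72 %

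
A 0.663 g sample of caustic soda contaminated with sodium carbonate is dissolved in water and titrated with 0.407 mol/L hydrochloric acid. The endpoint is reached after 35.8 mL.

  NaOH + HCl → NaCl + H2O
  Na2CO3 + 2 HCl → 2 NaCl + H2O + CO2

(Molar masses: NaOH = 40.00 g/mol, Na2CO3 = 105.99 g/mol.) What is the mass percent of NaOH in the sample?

n(HCl) = 0.0358 × 0.407 = 0.0146 mol
Let x = n(NaOH), y = n(Na2CO3).
Titrant: 1x + 2y = 0.0146;  mass: 40.00x + 105.99y = 0.663
Solving, x = 8.40 × 10^-3 mol, y = 3.08 × 10^-3 mol
mass of NaOH = 8.40 × 10^-3 × 40.00 = 0.336 g
% NaOH = 0.336 / 0.663 × 100 = 50.7 %

50.7 %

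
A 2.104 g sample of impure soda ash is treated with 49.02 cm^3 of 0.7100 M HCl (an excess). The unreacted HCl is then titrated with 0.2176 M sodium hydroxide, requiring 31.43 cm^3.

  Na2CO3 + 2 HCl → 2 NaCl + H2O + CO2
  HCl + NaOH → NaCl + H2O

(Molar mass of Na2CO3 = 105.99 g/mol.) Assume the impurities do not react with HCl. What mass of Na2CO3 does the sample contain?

1.482 g

n(HCl) added = 0.04902 × 0.7100 = 0.03480 mol
n(NaOH) used in back-titration = 0.03143 × 0.2176 = 6.839 × 10^-3 mol
n(HCl) left over = 6.839 × 10^-3 mol (1:1 ratio)
n(HCl) consumed by analyte = 0.03480 − 6.839 × 10^-3 = 0.02797 mol
From the 1:2 ratio, n(Na2CO3) = 1/2 × 0.02797 = 0.01398 mol
mass of Na2CO3 = 0.01398 × 105.99 = 1.482 g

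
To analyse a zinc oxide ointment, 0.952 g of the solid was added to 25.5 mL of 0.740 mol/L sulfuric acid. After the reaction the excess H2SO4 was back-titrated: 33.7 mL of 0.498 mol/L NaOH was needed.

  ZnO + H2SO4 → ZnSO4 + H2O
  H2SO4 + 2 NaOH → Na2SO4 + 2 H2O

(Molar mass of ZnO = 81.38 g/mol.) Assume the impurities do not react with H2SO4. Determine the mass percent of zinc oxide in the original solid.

n(H2SO4) added = 0.0255 × 0.740 = 0.0189 mol
n(NaOH) used in back-titration = 0.0337 × 0.498 = 0.0168 mol
From the 1:2 ratio, n(H2SO4) left over = 1/2 × 0.0168 = 8.39 × 10^-3 mol
n(H2SO4) consumed by analyte = 0.0189 − 8.39 × 10^-3 = 0.0105 mol
n(ZnO) = 0.0105 mol (1:1 ratio)
mass of ZnO = 0.0105 × 81.38 = 0.853 g
% ZnO = 0.853 / 0.952 × 100 = 89.6 %

89.6 %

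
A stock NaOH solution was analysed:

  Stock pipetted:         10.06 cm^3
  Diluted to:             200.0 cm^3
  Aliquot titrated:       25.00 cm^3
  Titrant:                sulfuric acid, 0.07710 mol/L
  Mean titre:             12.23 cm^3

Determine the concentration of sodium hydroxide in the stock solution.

1.500 mol/L

2 NaOH + H2SO4 → Na2SO4 + 2 H2O
n(H2SO4) = 0.01223 × 0.07710 = 9.429 × 10^-4 mol
From the 2:1 ratio, n(NaOH) in the aliquot = 2/1 × 9.429 × 10^-4 = 1.886 × 10^-3 mol
[NaOH]_dilute = 1.886 × 10^-3 / 0.02500 = 0.07543 mol/L
Dilution factor = 200.0 / 10.06 = 19.88
[NaOH]_stock = 0.07543 × 19.88 = 1.500 mol/L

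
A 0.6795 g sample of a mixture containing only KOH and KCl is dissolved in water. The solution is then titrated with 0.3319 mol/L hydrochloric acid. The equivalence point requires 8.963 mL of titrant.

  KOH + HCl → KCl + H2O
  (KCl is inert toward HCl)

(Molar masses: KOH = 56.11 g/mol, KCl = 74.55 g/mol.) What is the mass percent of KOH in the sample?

n(HCl) = 0.008963 × 0.3319 = 2.975 × 10^-3 mol
Let x = n(KOH), y = n(KCl).
Titrant: 1x = 2.975 × 10^-3;  mass: 56.11x + 74.55y = 0.6795
Solving, x = 2.975 × 10^-3 mol, y = 6.876 × 10^-3 mol
mass of KOH = 2.975 × 10^-3 × 56.11 = 0.1669 g
% KOH = 0.1669 / 0.6795 × 100 = 24.56 %

24.56 %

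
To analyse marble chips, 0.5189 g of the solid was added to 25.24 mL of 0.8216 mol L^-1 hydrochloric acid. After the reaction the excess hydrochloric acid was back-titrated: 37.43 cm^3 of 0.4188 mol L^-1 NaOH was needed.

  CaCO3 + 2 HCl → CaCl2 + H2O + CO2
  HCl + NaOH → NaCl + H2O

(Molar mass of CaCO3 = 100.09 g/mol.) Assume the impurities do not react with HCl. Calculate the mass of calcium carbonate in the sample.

0.2533 g

n(HCl) added = 0.02524 × 0.8216 = 0.02074 mol
n(NaOH) used in back-titration = 0.03743 × 0.4188 = 0.01568 mol
n(HCl) left over = 0.01568 mol (1:1 ratio)
n(HCl) consumed by analyte = 0.02074 − 0.01568 = 5.061 × 10^-3 mol
From the 1:2 ratio, n(CaCO3) = 1/2 × 5.061 × 10^-3 = 2.531 × 10^-3 mol
mass of CaCO3 = 2.531 × 10^-3 × 100.09 = 0.2533 g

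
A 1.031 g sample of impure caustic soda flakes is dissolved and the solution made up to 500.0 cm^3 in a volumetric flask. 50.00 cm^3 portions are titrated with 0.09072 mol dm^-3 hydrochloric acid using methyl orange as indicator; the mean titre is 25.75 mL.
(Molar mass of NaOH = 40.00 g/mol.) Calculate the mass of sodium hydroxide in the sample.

0.9344 g

NaOH + HCl → NaCl + H2O
n(HCl) per titration = 0.02575 × 0.09072 = 2.336 × 10^-3 mol
n(NaOH) in each aliquot = 2.336 × 10^-3 mol (1:1 ratio)
n(NaOH) in the whole flask = 2.336 × 10^-3 × 500.0/50.00 = 0.02336 mol
mass of NaOH = 0.02336 × 40.00 = 0.9344 g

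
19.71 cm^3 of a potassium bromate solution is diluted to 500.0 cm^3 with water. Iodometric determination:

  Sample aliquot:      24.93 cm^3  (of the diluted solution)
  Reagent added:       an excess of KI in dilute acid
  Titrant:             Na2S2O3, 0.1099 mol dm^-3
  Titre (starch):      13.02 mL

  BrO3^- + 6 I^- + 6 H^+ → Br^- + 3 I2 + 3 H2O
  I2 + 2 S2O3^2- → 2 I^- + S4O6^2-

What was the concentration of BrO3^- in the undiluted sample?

0.2427 mol/L

n(S2O3^2-) = 0.01302 × 0.1099 = 1.431 × 10^-3 mol
n(I2) = n(S2O3^2-)/2 = 7.154 × 10^-4 mol
From the 1:3 ratio, n(BrO3^-) in the aliquot = 1/3 × 7.154 × 10^-4 = 2.385 × 10^-4 mol
[BrO3^-]_dilute = 2.385 × 10^-4 / 0.02493 = 0.009566 mol/L
[BrO3^-]_original = 0.009566 × 500.0/19.71 = 0.2427 mol/L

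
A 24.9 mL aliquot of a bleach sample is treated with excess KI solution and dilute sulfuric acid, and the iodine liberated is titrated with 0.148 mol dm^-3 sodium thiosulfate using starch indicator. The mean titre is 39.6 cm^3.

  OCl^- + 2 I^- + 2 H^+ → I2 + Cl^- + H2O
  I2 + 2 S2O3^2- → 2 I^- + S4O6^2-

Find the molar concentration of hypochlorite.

n(S2O3^2-) = 0.0396 × 0.148 = 5.86 × 10^-3 mol
n(I2) = n(S2O3^2-)/2 = 2.93 × 10^-3 mol
n(OCl^-) in the aliquot = 2.93 × 10^-3 mol (1:1 ratio)
[OCl^-] = 2.93 × 10^-3 / 0.0249 = 0.118 mol/L

0.118 mol/L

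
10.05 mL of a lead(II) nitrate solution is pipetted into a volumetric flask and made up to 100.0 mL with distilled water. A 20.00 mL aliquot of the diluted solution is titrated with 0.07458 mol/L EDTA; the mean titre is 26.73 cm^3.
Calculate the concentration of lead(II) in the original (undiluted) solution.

0.9918 mol/L

Pb^2+ + EDTA^4- → [Pb(EDTA)]^2-
n(EDTA) = 0.02673 × 0.07458 = 1.994 × 10^-3 mol
n(Pb2+) in the aliquot = 1.994 × 10^-3 mol (1:1 ratio)
[Pb2+]_dilute = 1.994 × 10^-3 / 0.02000 = 0.09968 mol/L
Dilution factor = 100.0 / 10.05 = 9.950
[Pb2+]_stock = 0.09968 × 9.950 = 0.9918 mol/L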